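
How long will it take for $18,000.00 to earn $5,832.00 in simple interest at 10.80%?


Rearrange the simple interest formula for t:
I = P × r × t  ⇒  t = I / (P × r)
t = $5,832.00 / ($18,000.00 × 0.108)
t = 3

t = I/(P×r) = 3 years


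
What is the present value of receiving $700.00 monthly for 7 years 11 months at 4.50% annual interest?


Present value of an ordinary annuity: PV = PMT × (1 − (1 + r)^(−n)) / r
Monthly rate r = 0.045/12 = 0.00375, n = 95
PV = $700.00 × (1 − (1 + 0.045/12)^(−95)) / (0.045/12)
PV = $700.00 × 79.796189
PV = $55,857.33

PV = PMT × (1-(1+r)^(-n))/r = $55,857.33


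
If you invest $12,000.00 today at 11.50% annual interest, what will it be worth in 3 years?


Future value formula: FV = PV × (1 + r)^t
FV = $12,000.00 × (1 + 0.115)^3
FV = $12,000.00 × 1.386196
FV = $16,634.35

FV = PV × (1 + r)^t = $16,634.35


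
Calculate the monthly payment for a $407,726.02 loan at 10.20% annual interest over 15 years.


Loan payment formula: PMT = PV × r / (1 − (1 + r)^(−n))
Monthly rate r = 0.102/12 = 0.0085, n = 180 months
Denominator: 1 − (1 + 0.102/12)^(−180) = 0.7820597
PMT = $407,726.02 × (0.102/12) / 0.7820597
PMT = $4,431.47 per month

PMT = PV × r / (1-(1+r)^(-n)) = $4,431.47/month


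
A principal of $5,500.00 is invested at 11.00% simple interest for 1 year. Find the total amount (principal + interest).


Total amount formula: A = P(1 + rt) = P + P·r·t
Interest: I = P × r × t = $5,500.00 × 0.11 × 1 = $605.00
A = P + I = $5,500.00 + $605.00 = $6,105.00

A = P + I = P(1 + rt) = $6,105.00


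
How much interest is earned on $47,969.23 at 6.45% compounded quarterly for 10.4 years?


Compound interest earned = final amount − principal.
A = P(1 + r/n)^(nt) = $47,969.23 × (1 + 0.0645/4)^(4 × 10.4) = $93,317.61
Interest = A − P = $93,317.61 − $47,969.23 = $45,348.38

Interest = A - P = $45,348.38


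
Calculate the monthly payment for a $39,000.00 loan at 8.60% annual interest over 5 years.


Loan payment formula: PMT = PV × r / (1 − (1 + r)^(−n))
Monthly rate r = 0.086/12 ≈ 0.00716667, n = 60 months
Denominator: 1 − (1 + 0.086/12)^(−60) = 0.3484926
PMT = $39,000.00 × (0.086/12) / 0.3484926
PMT = $802.03 per month

PMT = PV × r / (1-(1+r)^(-n)) = $802.03/month


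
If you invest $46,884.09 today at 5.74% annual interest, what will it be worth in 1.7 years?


Future value formula: FV = PV × (1 + r)^t
FV = $46,884.09 × (1 + 0.0574)^1.7
FV = $46,884.09 × 1.0995293
FV = $51,550.43

FV = PV × (1 + r)^t = $51,550.43


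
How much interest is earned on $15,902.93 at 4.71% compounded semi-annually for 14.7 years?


Compound interest earned = final amount − principal.
A = P(1 + r/n)^(nt) = $15,902.93 × (1 + 0.0471/2)^(2 × 14.7) = $31,527.07
Interest = A − P = $31,527.07 − $15,902.93 = $15,624.14

Interest = A - P = $15,624.14


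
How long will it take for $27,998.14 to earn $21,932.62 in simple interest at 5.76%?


Rearrange the simple interest formula for t:
I = P × r × t  ⇒  t = I / (P × r)
t = $21,932.62 / ($27,998.14 × 0.0576)
t = 13.6

t = I/(P×r) = 13.6 years


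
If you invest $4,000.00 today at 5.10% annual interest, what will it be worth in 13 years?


Future value formula: FV = PV × (1 + r)^t
FV = $4,000.00 × (1 + 0.051)^13
FV = $4,000.00 × 1.909129
FV = $7,636.52

FV = PV × (1 + r)^t = $7,636.52


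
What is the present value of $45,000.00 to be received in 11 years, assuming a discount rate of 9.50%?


Present value formula: PV = FV / (1 + r)^t
PV = $45,000.00 / (1 + 0.095)^11
PV = $45,000.00 / 2.71365924
PV = $16,582.77

PV = FV / (1 + r)^t = $16,582.77


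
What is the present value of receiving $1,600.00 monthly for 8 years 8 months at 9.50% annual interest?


Present value of an ordinary annuity: PV = PMT × (1 − (1 + r)^(−n)) / r
Monthly rate r = 0.095/12 ≈ 0.00791667, n = 104
PV = $1,600.00 × (1 − (1 + 0.095/12)^(−104)) / (0.095/12)
PV = $1,600.00 × 70.687402
PV = $113,099.84

PV = PMT × (1-(1+r)^(-n))/r = $113,099.84


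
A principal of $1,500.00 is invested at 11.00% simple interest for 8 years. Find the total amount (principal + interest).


Total amount formula: A = P(1 + rt) = P + P·r·t
Interest: I = P × r × t = $1,500.00 × 0.11 × 8 = $1,320.00
A = P + I = $1,500.00 + $1,320.00 = $2,820.00

A = P + I = P(1 + rt) = $2,820.00


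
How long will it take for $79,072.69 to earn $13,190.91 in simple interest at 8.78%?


Rearrange the simple interest formula for t:
I = P × r × t  ⇒  t = I / (P × r)
t = $13,190.91 / ($79,072.69 × 0.0878)
t = 1.9

t = I/(P×r) = 1.9 years


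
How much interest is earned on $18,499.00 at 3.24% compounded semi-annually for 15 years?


Compound interest earned = final amount − principal.
A = P(1 + r/n)^(nt) = $18,499.00 × (1 + 0.0324/2)^(2 × 15) = $29,958.77
Interest = A − P = $29,958.77 − $18,499.00 = $11,459.77

Interest = A - P = $11,459.77


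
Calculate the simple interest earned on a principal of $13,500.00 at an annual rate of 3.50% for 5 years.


Simple interest formula: I = P × r × t
I = $13,500.00 × 0.035 × 5
I = $2,362.50

I = P × r × t = $2,362.50


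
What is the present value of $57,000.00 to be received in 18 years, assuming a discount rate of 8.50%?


Present value formula: PV = FV / (1 + r)^t
PV = $57,000.00 / (1 + 0.085)^18
PV = $57,000.00 / 4.342455
PV = $13,126.22

PV = FV / (1 + r)^t = $13,126.22


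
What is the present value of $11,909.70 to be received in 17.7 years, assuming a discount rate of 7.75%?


Present value formula: PV = FV / (1 + r)^t
PV = $11,909.70 / (1 + 0.0775)^17.7
PV = $11,909.70 / 3.747881
PV = $3,177.72

PV = FV / (1 + r)^t = $3,177.72


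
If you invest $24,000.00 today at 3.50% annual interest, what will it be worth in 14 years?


Future value formula: FV = PV × (1 + r)^t
FV = $24,000.00 × (1 + 0.035)^14
FV = $24,000.00 × 1.6186945
FV = $38,848.67

FV = PV × (1 + r)^t = $38,848.67


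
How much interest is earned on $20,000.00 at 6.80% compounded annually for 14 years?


Compound interest earned = final amount − principal.
A = P(1 + r/n)^(nt) = $20,000.00 × (1 + 0.068/1)^(1 × 14) = $50,237.44
Interest = A − P = $50,237.44 − $20,000.00 = $30,237.44

Interest = A - P = $30,237.44


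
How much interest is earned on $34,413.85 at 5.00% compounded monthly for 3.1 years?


Compound interest earned = final amount − principal.
A = P(1 + r/n)^(nt) = $34,413.85 × (1 + 0.05/12)^(12 × 3.1) = $40,170.67
Interest = A − P = $40,170.67 − $34,413.85 = $5,756.82

Interest = A - P = $5,756.82


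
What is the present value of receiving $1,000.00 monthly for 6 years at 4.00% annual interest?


Present value of an ordinary annuity: PV = PMT × (1 − (1 + r)^(−n)) / r
Monthly rate r = 0.04/12 ≈ 0.00333333, n = 72
PV = $1,000.00 × (1 − (1 + 0.04/12)^(−72)) / (0.04/12)
PV = $1,000.00 × 63.917437
PV = $63,917.44

PV = PMT × (1-(1+r)^(-n))/r = $63,917.44


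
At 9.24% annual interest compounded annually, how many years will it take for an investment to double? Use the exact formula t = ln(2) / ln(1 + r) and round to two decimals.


Doubling condition: (1 + r)^t = 2
Take ln of both sides: t × ln(1 + r) = ln(2)
t = ln(2) / ln(1 + r)
t = 0.693147 / 0.088377
t = 7.84

t = ln(2) / ln(1 + r) = 7.84 years


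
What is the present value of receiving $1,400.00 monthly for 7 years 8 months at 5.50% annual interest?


Present value of an ordinary annuity: PV = PMT × (1 − (1 + r)^(−n)) / r
Monthly rate r = 0.055/12 ≈ 0.00458333, n = 92
PV = $1,400.00 × (1 − (1 + 0.055/12)^(−92)) / (0.055/12)
PV = $1,400.00 × 74.926934
PV = $104,897.71

PV = PMT × (1-(1+r)^(-n))/r = $104,897.71


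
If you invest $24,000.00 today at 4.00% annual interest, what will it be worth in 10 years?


Future value formula: FV = PV × (1 + r)^t
FV = $24,000.00 × (1 + 0.04)^10
FV = $24,000.00 × 1.480244
FV = $35,525.86

FV = PV × (1 + r)^t = $35,525.86


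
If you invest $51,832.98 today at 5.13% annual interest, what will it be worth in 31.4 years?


Future value formula: FV = PV × (1 + r)^t
FV = $51,832.98 × (1 + 0.0513)^31.4
FV = $51,832.98 × 4.8107996
FV = $249,358.08

FV = PV × (1 + r)^t = $249,358.08


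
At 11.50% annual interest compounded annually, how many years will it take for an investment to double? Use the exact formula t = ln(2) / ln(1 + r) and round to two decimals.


Doubling condition: (1 + r)^t = 2
Take ln of both sides: t × ln(1 + r) = ln(2)
t = ln(2) / ln(1 + r)
t = 0.693147 / 0.108854
t = 6.37

t = ln(2) / ln(1 + r) = 6.37 years


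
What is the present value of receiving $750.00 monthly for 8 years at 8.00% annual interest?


Present value of an ordinary annuity: PV = PMT × (1 − (1 + r)^(−n)) / r
Monthly rate r = 0.08/12 ≈ 0.00666667, n = 96
PV = $750.00 × (1 − (1 + 0.08/12)^(−96)) / (0.08/12)
PV = $750.00 × 70.737970
PV = $53,053.48

PV = PMT × (1-(1+r)^(-n))/r = $53,053.48


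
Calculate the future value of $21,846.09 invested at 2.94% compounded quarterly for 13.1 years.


Compound interest formula: A = P(1 + r/n)^(nt)
A = $21,846.09 × (1 + 0.0294/4)^(4 × 13.1)
Growth factor: (1 + 0.0294/4)^52.4 = 1.4677513
A = $21,846.09 × 1.4677513
A = $32,064.63

A = P(1 + r/n)^(nt) = $32,064.63


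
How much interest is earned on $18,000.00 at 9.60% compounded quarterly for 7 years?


Compound interest earned = final amount − principal.
A = P(1 + r/n)^(nt) = $18,000.00 × (1 + 0.096/4)^(4 × 7) = $34,968.04
Interest = A − P = $34,968.04 − $18,000.00 = $16,968.04

Interest = A - P = $16,968.04


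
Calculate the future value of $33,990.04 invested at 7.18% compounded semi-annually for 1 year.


Compound interest formula: A = P(1 + r/n)^(nt)
A = $33,990.04 × (1 + 0.0718/2)^(2 × 1)
Growth factor: (1 + 0.0718/2)^2 = 1.0730888
A = $33,990.04 × 1.0730888
A = $36,474.33

A = P(1 + r/n)^(nt) = $36,474.33


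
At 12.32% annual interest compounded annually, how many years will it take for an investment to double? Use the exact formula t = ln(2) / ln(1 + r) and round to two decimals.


Doubling condition: (1 + r)^t = 2
Take ln of both sides: t × ln(1 + r) = ln(2)
t = ln(2) / ln(1 + r)
t = 0.693147 / 0.116182
t = 5.97

t = ln(2) / ln(1 + r) = 5.97 years


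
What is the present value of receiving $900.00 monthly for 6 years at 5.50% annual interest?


Present value of an ordinary annuity: PV = PMT × (1 − (1 + r)^(−n)) / r
Monthly rate r = 0.055/12 ≈ 0.00458333, n = 72
PV = $900.00 × (1 − (1 + 0.055/12)^(−72)) / (0.055/12)
PV = $900.00 × 61.207425
PV = $55,086.68

PV = PMT × (1-(1+r)^(-n))/r = $55,086.68


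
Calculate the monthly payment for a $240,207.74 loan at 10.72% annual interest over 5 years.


Loan payment formula: PMT = PV × r / (1 − (1 + r)^(−n))
Monthly rate r = 0.1072/12 ≈ 0.00893333, n = 60 months
Denominator: 1 − (1 + 0.1072/12)^(−60) = 0.413522
PMT = $240,207.74 × (0.1072/12) / 0.413522
PMT = $5,189.22 per month

PMT = PV × r / (1-(1+r)^(-n)) = $5,189.22/month


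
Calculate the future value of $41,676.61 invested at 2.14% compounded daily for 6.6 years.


Compound interest formula: A = P(1 + r/n)^(nt)
A = $41,676.61 × (1 + 0.0214/365)^(365 × 6.6)
Growth factor: (1 + 0.0214/365)^2409 = 1.1516963
A = $41,676.61 × 1.1516963
A = $47,998.80

A = P(1 + r/n)^(nt) = $47,998.80


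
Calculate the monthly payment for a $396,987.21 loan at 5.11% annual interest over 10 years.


Loan payment formula: PMT = PV × r / (1 − (1 + r)^(−n))
Monthly rate r = 0.0511/12 ≈ 0.00425833, n = 120 months
Denominator: 1 − (1 + 0.0511/12)^(−120) = 0.3994534
PMT = $396,987.21 × (0.0511/12) / 0.3994534
PMT = $4,232.04 per month

PMT = PV × r / (1-(1+r)^(-n)) = $4,232.04/month


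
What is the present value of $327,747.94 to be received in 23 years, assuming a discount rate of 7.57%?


Present value formula: PV = FV / (1 + r)^t
PV = $327,747.94 / (1 + 0.0757)^23
PV = $327,747.94 / 5.356694
PV = $61,184.74

PV = FV / (1 + r)^t = $61,184.74


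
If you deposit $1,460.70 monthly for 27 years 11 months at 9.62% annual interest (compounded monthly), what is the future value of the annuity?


Future value of an ordinary annuity: FV = PMT × ((1 + r)^n − 1) / r
Monthly rate r = 0.0962/12 ≈ 0.00801667, n = 335
FV = $1,460.70 × ((1 + 0.0962/12)^335 − 1) / (0.0962/12)
FV = $1,460.70 × 1685.307397
FV = $2,461,728.51

FV = PMT × ((1+r)^n - 1)/r = $2,461,728.51


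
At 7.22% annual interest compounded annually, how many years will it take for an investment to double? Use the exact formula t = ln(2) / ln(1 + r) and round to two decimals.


Doubling condition: (1 + r)^t = 2
Take ln of both sides: t × ln(1 + r) = ln(2)
t = ln(2) / ln(1 + r)
t = 0.693147 / 0.069713
t = 9.94

t = ln(2) / ln(1 + r) = 9.94 years


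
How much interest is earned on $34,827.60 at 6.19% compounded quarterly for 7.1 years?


Compound interest earned = final amount − principal.
A = P(1 + r/n)^(nt) = $34,827.60 × (1 + 0.0619/4)^(4 × 7.1) = $53,867.88
Interest = A − P = $53,867.88 − $34,827.60 = $19,040.28

Interest = A - P = $19,040.28


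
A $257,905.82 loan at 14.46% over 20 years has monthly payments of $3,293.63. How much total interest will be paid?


Total paid over the life of the loan = PMT × n.
Total paid = $3,293.63 × 240 = $790,471.20
Total interest = total paid − principal = $790,471.20 − $257,905.82 = $532,565.38

Total interest = (PMT × n) - PV = $532,565.38


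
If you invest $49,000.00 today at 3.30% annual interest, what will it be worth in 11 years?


Future value formula: FV = PV × (1 + r)^t
FV = $49,000.00 × (1 + 0.033)^11
FV = $49,000.00 × 1.4292347
FV = $70,032.50

FV = PV × (1 + r)^t = $70,032.50


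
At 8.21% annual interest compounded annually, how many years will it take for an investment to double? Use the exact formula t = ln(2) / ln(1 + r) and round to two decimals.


Doubling condition: (1 + r)^t = 2
Take ln of both sides: t × ln(1 + r) = ln(2)
t = ln(2) / ln(1 + r)
t = 0.693147 / 0.078904
t = 8.78

t = ln(2) / ln(1 + r) = 8.78 years


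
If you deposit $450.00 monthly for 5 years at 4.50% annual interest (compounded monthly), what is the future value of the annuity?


Future value of an ordinary annuity: FV = PMT × ((1 + r)^n − 1) / r
Monthly rate r = 0.045/12 = 0.00375, n = 60
FV = $450.00 × ((1 + 0.045/12)^60 − 1) / (0.045/12)
FV = $450.00 × 67.145552
FV = $30,215.50

FV = PMT × ((1+r)^n - 1)/r = $30,215.50


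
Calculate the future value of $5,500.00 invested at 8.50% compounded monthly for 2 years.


Compound interest formula: A = P(1 + r/n)^(nt)
A = $5,500.00 × (1 + 0.085/12)^(12 × 2)
Growth factor: (1 + 0.085/12)^24 = 1.184595
A = $5,500.00 × 1.184595
A = $6,515.27

A = P(1 + r/n)^(nt) = $6,515.27


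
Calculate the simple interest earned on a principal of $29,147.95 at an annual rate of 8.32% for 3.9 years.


Simple interest formula: I = P × r × t
I = $29,147.95 × 0.0832 × 3.9
I = $9,457.93

I = P × r × t = $9,457.93


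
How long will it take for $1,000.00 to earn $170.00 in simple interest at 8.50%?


Rearrange the simple interest formula for t:
I = P × r × t  ⇒  t = I / (P × r)
t = $170.00 / ($1,000.00 × 0.085)
t = 2

t = I/(P×r) = 2 years


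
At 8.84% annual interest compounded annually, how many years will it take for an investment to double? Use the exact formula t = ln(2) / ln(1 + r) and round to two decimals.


Doubling condition: (1 + r)^t = 2
Take ln of both sides: t × ln(1 + r) = ln(2)
t = ln(2) / ln(1 + r)
t = 0.693147 / 0.084709
t = 8.18

t = ln(2) / ln(1 + r) = 8.18 years


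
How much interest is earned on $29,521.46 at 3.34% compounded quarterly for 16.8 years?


Compound interest earned = final amount − principal.
A = P(1 + r/n)^(nt) = $29,521.46 × (1 + 0.0334/4)^(4 × 16.8) = $51,619.92
Interest = A − P = $51,619.92 − $29,521.46 = $22,098.46

Interest = A - P = $22,098.46


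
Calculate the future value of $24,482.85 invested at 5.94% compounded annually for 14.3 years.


Compound interest formula: A = P(1 + r/n)^(nt)
A = $24,482.85 × (1 + 0.0594/1)^(1 × 14.3)
Growth factor: (1 + 0.0594/1)^14.3 = 2.28222023
A = $24,482.85 × 2.28222023
A = $55,875.26

A = P(1 + r/n)^(nt) = $55,875.26


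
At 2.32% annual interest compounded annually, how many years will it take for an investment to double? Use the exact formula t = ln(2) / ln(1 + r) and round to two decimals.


Doubling condition: (1 + r)^t = 2
Take ln of both sides: t × ln(1 + r) = ln(2)
t = ln(2) / ln(1 + r)
t = 0.693147 / 0.022935
t = 30.22

t = ln(2) / ln(1 + r) = 30.22 years


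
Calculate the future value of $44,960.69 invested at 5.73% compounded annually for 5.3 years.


Compound interest formula: A = P(1 + r/n)^(nt)
A = $44,960.69 × (1 + 0.0573/1)^(1 × 5.3)
Growth factor: (1 + 0.0573/1)^5.3 = 1.343540
A = $44,960.69 × 1.343540
A = $60,406.49

A = P(1 + r/n)^(nt) = $60,406.49


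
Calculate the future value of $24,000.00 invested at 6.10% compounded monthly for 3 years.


Compound interest formula: A = P(1 + r/n)^(nt)
A = $24,000.00 × (1 + 0.061/12)^(12 × 3)
Growth factor: (1 + 0.061/12)^36 = 1.200258
A = $24,000.00 × 1.200258
A = $28,806.19

A = P(1 + r/n)^(nt) = $28,806.19


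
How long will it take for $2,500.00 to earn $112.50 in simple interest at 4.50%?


Rearrange the simple interest formula for t:
I = P × r × t  ⇒  t = I / (P × r)
t = $112.50 / ($2,500.00 × 0.045)
t = 1

t = I/(P×r) = 1 year


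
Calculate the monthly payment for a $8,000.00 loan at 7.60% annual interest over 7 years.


Loan payment formula: PMT = PV × r / (1 − (1 + r)^(−n))
Monthly rate r = 0.076/12 ≈ 0.00633333, n = 84 months
Denominator: 1 − (1 + 0.076/12)^(−84) = 0.411585
PMT = $8,000.00 × (0.076/12) / 0.411585
PMT = $123.10 per month

PMT = PV × r / (1-(1+r)^(-n)) = $123.10/month


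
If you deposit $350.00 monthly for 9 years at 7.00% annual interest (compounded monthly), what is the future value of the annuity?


Future value of an ordinary annuity: FV = PMT × ((1 + r)^n − 1) / r
Monthly rate r = 0.07/12 ≈ 0.00583333, n = 108
FV = $350.00 × ((1 + 0.07/12)^108 − 1) / (0.07/12)
FV = $350.00 × 149.858909
FV = $52,450.62

FV = PMT × ((1+r)^n - 1)/r = $52,450.62


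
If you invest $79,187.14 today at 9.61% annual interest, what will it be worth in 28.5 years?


Future value formula: FV = PV × (1 + r)^t
FV = $79,187.14 × (1 + 0.0961)^28.5
FV = $79,187.14 × 13.6687898
FV = $1,082,392.37

FV = PV × (1 + r)^t = $1,082,392.37


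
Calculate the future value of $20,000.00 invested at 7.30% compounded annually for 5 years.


Compound interest formula: A = P(1 + r/n)^(nt)
A = $20,000.00 × (1 + 0.073/1)^(1 × 5)
Growth factor: (1 + 0.073/1)^5 = 1.422324
A = $20,000.00 × 1.422324
A = $28,446.48

A = P(1 + r/n)^(nt) = $28,446.48


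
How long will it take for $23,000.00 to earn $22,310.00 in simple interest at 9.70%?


Rearrange the simple interest formula for t:
I = P × r × t  ⇒  t = I / (P × r)
t = $22,310.00 / ($23,000.00 × 0.097)
t = 10

t = I/(P×r) = 10 years


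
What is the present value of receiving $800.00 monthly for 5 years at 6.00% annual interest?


Present value of an ordinary annuity: PV = PMT × (1 − (1 + r)^(−n)) / r
Monthly rate r = 0.06/12 = 0.005, n = 60
PV = $800.00 × (1 − (1 + 0.06/12)^(−60)) / (0.06/12)
PV = $800.00 × 51.725561
PV = $41,380.45

PV = PMT × (1-(1+r)^(-n))/r = $41,380.45


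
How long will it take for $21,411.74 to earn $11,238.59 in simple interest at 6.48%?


Rearrange the simple interest formula for t:
I = P × r × t  ⇒  t = I / (P × r)
t = $11,238.59 / ($21,411.74 × 0.0648)
t = 8.1

t = I/(P×r) = 8.1 years


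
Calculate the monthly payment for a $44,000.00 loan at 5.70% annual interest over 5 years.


Loan payment formula: PMT = PV × r / (1 − (1 + r)^(−n))
Monthly rate r = 0.057/12 = 0.00475, n = 60 months
Denominator: 1 − (1 + 0.057/12)^(−60) = 0.247478
PMT = $44,000.00 × (0.057/12) / 0.247478
PMT = $844.52 per month

PMT = PV × r / (1-(1+r)^(-n)) = $844.52/month


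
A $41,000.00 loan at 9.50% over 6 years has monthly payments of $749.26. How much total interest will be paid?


Total paid over the life of the loan = PMT × n.
Total paid = $749.26 × 72 = $53,946.72
Total interest = total paid − principal = $53,946.72 − $41,000.00 = $12,946.72

Total interest = (PMT × n) - PV = $12,946.72


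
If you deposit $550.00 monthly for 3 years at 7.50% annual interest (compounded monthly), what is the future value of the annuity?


Future value of an ordinary annuity: FV = PMT × ((1 + r)^n − 1) / r
Monthly rate r = 0.075/12 = 0.00625, n = 36
FV = $550.00 × ((1 + 0.075/12)^36 − 1) / (0.075/12)
FV = $550.00 × 40.231382
FV = $22,127.26

FV = PMT × ((1+r)^n - 1)/r = $22,127.26


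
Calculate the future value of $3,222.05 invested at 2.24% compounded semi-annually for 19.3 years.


Compound interest formula: A = P(1 + r/n)^(nt)
A = $3,222.05 × (1 + 0.0224/2)^(2 × 19.3)
Growth factor: (1 + 0.0224/2)^38.6 = 1.537130
A = $3,222.05 × 1.537130
A = $4,952.71

A = P(1 + r/n)^(nt) = $4,952.71


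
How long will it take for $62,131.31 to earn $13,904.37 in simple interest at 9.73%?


Rearrange the simple interest formula for t:
I = P × r × t  ⇒  t = I / (P × r)
t = $13,904.37 / ($62,131.31 × 0.0973)
t = 2.3

t = I/(P×r) = 2.3 years


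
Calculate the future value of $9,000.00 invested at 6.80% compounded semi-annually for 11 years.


Compound interest formula: A = P(1 + r/n)^(nt)
A = $9,000.00 × (1 + 0.068/2)^(2 × 11)
Growth factor: (1 + 0.068/2)^22 = 2.086661
A = $9,000.00 × 2.086661
A = $18,779.95

A = P(1 + r/n)^(nt) = $18,779.95


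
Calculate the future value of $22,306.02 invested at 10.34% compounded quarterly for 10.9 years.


Compound interest formula: A = P(1 + r/n)^(nt)
A = $22,306.02 × (1 + 0.1034/4)^(4 × 10.9)
Growth factor: (1 + 0.1034/4)^43.6 = 3.042681
A = $22,306.02 × 3.042681
A = $67,870.10

A = P(1 + r/n)^(nt) = $67,870.10


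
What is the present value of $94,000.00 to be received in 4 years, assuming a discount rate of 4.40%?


Present value formula: PV = FV / (1 + r)^t
PV = $94,000.00 / (1 + 0.044)^4
PV = $94,000.00 / 1.1879605
PV = $79,127.21

PV = FV / (1 + r)^t = $79,127.21


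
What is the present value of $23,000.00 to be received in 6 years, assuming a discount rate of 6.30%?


Present value formula: PV = FV / (1 + r)^t
PV = $23,000.00 / (1 + 0.063)^6
PV = $23,000.00 / 1.442778
PV = $15,941.47

PV = FV / (1 + r)^t = $15,941.47


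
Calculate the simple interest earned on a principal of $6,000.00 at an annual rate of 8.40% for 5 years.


Simple interest formula: I = P × r × t
I = $6,000.00 × 0.084 × 5
I = $2,520.00

I = P × r × t = $2,520.00


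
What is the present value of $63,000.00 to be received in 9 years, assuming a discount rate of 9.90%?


Present value formula: PV = FV / (1 + r)^t
PV = $63,000.00 / (1 + 0.099)^9
PV = $63,000.00 / 2.338725
PV = $26,937.75

PV = FV / (1 + r)^t = $26,937.75


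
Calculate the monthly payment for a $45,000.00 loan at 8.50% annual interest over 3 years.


Loan payment formula: PMT = PV × r / (1 − (1 + r)^(−n))
Monthly rate r = 0.085/12 ≈ 0.00708333, n = 36 months
Denominator: 1 − (1 + 0.085/12)^(−36) = 0.224387
PMT = $45,000.00 × (0.085/12) / 0.224387
PMT = $1,420.54 per month

PMT = PV × r / (1-(1+r)^(-n)) = $1,420.54/month


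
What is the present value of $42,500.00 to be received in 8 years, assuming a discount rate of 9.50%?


Present value formula: PV = FV / (1 + r)^t
PV = $42,500.00 / (1 + 0.095)^8
PV = $42,500.00 / 2.066869
PV = $20,562.50

PV = FV / (1 + r)^t = $20,562.50


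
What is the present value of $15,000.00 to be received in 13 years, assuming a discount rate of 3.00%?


Present value formula: PV = FV / (1 + r)^t
PV = $15,000.00 / (1 + 0.03)^13
PV = $15,000.00 / 1.468534
PV = $10,214.27

PV = FV / (1 + r)^t = $10,214.27


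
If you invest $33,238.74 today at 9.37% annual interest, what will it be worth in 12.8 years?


Future value formula: FV = PV × (1 + r)^t
FV = $33,238.74 × (1 + 0.0937)^12.8
FV = $33,238.74 × 3.1470027
FV = $104,602.40

FV = PV × (1 + r)^t = $104,602.40


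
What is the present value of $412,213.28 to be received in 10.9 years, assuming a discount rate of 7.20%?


Present value formula: PV = FV / (1 + r)^t
PV = $412,213.28 / (1 + 0.072)^10.9
PV = $412,213.28 / 2.1336499
PV = $193,196.31

PV = FV / (1 + r)^t = $193,196.31


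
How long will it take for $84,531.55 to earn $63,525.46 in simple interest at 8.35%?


Rearrange the simple interest formula for t:
I = P × r × t  ⇒  t = I / (P × r)
t = $63,525.46 / ($84,531.55 × 0.0835)
t = 9

t = I/(P×r) = 9 years


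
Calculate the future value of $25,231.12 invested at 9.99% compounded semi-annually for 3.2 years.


Compound interest formula: A = P(1 + r/n)^(nt)
A = $25,231.12 × (1 + 0.0999/2)^(2 × 3.2)
Growth factor: (1 + 0.0999/2)^6.4 = 1.3660895
A = $25,231.12 × 1.3660895
A = $34,467.97

A = P(1 + r/n)^(nt) = $34,467.97


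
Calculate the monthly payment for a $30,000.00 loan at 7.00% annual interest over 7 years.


Loan payment formula: PMT = PV × r / (1 − (1 + r)^(−n))
Monthly rate r = 0.07/12 ≈ 0.00583333, n = 84 months
Denominator: 1 − (1 + 0.07/12)^(−84) = 0.386501
PMT = $30,000.00 × (0.07/12) / 0.386501
PMT = $452.78 per month

PMT = PV × r / (1-(1+r)^(-n)) = $452.78/month


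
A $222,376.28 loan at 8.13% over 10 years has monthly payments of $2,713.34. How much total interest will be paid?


Total paid over the life of the loan = PMT × n.
Total paid = $2,713.34 × 120 = $325,600.80
Total interest = total paid − principal = $325,600.80 − $222,376.28 = $103,224.52

Total interest = (PMT × n) - PV = $103,224.52


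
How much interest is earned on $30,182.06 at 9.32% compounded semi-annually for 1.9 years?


Compound interest earned = final amount − principal.
A = P(1 + r/n)^(nt) = $30,182.06 × (1 + 0.0932/2)^(2 × 1.9) = $35,885.22
Interest = A − P = $35,885.22 − $30,182.06 = $5,703.16

Interest = A - P = $5,703.16


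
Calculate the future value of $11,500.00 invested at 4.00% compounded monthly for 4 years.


Compound interest formula: A = P(1 + r/n)^(nt)
A = $11,500.00 × (1 + 0.04/12)^(12 × 4)
Growth factor: (1 + 0.04/12)^48 = 1.17319867
A = $11,500.00 × 1.17319867
A = $13,491.78

A = P(1 + r/n)^(nt) = $13,491.78


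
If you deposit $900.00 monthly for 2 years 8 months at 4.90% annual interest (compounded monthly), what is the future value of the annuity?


Future value of an ordinary annuity: FV = PMT × ((1 + r)^n − 1) / r
Monthly rate r = 0.049/12 ≈ 0.00408333, n = 32
FV = $900.00 × ((1 + 0.049/12)^32 − 1) / (0.049/12)
FV = $900.00 × 34.110540
FV = $30,699.49

FV = PMT × ((1+r)^n - 1)/r = $30,699.49


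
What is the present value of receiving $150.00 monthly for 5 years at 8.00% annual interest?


Present value of an ordinary annuity: PV = PMT × (1 − (1 + r)^(−n)) / r
Monthly rate r = 0.08/12 ≈ 0.00666667, n = 60
PV = $150.00 × (1 − (1 + 0.08/12)^(−60)) / (0.08/12)
PV = $150.00 × 49.31843334
PV = $7,397.77

PV = PMT × (1-(1+r)^(-n))/r = $7,397.77


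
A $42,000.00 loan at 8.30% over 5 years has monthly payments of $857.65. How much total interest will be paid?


Total paid over the life of the loan = PMT × n.
Total paid = $857.65 × 60 = $51,459.00
Total interest = total paid − principal = $51,459.00 − $42,000.00 = $9,459.00

Total interest = (PMT × n) - PV = $9,459.00


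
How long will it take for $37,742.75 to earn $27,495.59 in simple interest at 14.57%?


Rearrange the simple interest formula for t:
I = P × r × t  ⇒  t = I / (P × r)
t = $27,495.59 / ($37,742.75 × 0.1457)
t = 5

t = I/(P×r) = 5 years


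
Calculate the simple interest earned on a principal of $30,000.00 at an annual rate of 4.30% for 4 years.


Simple interest formula: I = P × r × t
I = $30,000.00 × 0.043 × 4
I = $5,160.00

I = P × r × t = $5,160.00


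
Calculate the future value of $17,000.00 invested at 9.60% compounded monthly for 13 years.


Compound interest formula: A = P(1 + r/n)^(nt)
A = $17,000.00 × (1 + 0.096/12)^(12 × 13)
Growth factor: (1 + 0.096/12)^156 = 3.4661153
A = $17,000.00 × 3.4661153
A = $58,923.96

A = P(1 + r/n)^(nt) = $58,923.96


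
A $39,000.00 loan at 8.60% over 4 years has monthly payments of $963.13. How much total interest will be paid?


Total paid over the life of the loan = PMT × n.
Total paid = $963.13 × 48 = $46,230.24
Total interest = total paid − principal = $46,230.24 − $39,000.00 = $7,230.24

Total interest = (PMT × n) - PV = $7,230.24


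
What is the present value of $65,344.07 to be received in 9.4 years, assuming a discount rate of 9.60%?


Present value formula: PV = FV / (1 + r)^t
PV = $65,344.07 / (1 + 0.096)^9.4
PV = $65,344.07 / 2.367114
PV = $27,604.95

PV = FV / (1 + r)^t = $27,604.95


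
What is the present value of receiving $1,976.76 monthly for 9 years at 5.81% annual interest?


Present value of an ordinary annuity: PV = PMT × (1 − (1 + r)^(−n)) / r
Monthly rate r = 0.0581/12 ≈ 0.00484167, n = 108
PV = $1,976.76 × (1 − (1 + 0.0581/12)^(−108)) / (0.0581/12)
PV = $1,976.76 × 83.9489037
PV = $165,946.83

PV = PMT × (1-(1+r)^(-n))/r = $165,946.83


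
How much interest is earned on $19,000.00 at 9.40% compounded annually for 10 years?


Compound interest earned = final amount − principal.
A = P(1 + r/n)^(nt) = $19,000.00 × (1 + 0.094/1)^(1 × 10) = $46,658.08
Interest = A − P = $46,658.08 − $19,000.00 = $27,658.08

Interest = A - P = $27,658.08


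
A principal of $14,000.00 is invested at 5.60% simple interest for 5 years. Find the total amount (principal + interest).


Total amount formula: A = P(1 + rt) = P + P·r·t
Interest: I = P × r × t = $14,000.00 × 0.056 × 5 = $3,920.00
A = P + I = $14,000.00 + $3,920.00 = $17,920.00

A = P + I = P(1 + rt) = $17,920.00


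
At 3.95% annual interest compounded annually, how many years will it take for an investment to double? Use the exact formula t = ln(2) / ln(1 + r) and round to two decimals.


Doubling condition: (1 + r)^t = 2
Take ln of both sides: t × ln(1 + r) = ln(2)
t = ln(2) / ln(1 + r)
t = 0.693147 / 0.038740
t = 17.89

t = ln(2) / ln(1 + r) = 17.89 years


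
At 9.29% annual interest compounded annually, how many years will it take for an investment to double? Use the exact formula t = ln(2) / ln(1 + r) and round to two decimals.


Doubling condition: (1 + r)^t = 2
Take ln of both sides: t × ln(1 + r) = ln(2)
t = ln(2) / ln(1 + r)
t = 0.693147 / 0.088835
t = 7.80

t = ln(2) / ln(1 + r) = 7.80 years


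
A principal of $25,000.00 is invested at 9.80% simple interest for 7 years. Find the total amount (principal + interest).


Total amount formula: A = P(1 + rt) = P + P·r·t
Interest: I = P × r × t = $25,000.00 × 0.098 × 7 = $17,150.00
A = P + I = $25,000.00 + $17,150.00 = $42,150.00

A = P + I = P(1 + rt) = $42,150.00


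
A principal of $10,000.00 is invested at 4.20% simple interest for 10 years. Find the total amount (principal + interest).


Total amount formula: A = P(1 + rt) = P + P·r·t
Interest: I = P × r × t = $10,000.00 × 0.042 × 10 = $4,200.00
A = P + I = $10,000.00 + $4,200.00 = $14,200.00

A = P + I = P(1 + rt) = $14,200.00


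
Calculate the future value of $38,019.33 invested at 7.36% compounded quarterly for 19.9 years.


Compound interest formula: A = P(1 + r/n)^(nt)
A = $38,019.33 × (1 + 0.0736/4)^(4 × 19.9)
Growth factor: (1 + 0.0736/4)^79.6 = 4.2687812
A = $38,019.33 × 4.2687812
A = $162,296.20

A = P(1 + r/n)^(nt) = $162,296.20


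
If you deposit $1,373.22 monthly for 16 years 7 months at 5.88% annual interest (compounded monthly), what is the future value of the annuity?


Future value of an ordinary annuity: FV = PMT × ((1 + r)^n − 1) / r
Monthly rate r = 0.0588/12 = 0.0049, n = 199
FV = $1,373.22 × ((1 + 0.0588/12)^199 − 1) / (0.0588/12)
FV = $1,373.22 × 335.740043
FV = $461,044.94

FV = PMT × ((1+r)^n - 1)/r = $461,044.94


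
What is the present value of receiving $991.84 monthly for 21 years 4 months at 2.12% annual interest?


Present value of an ordinary annuity: PV = PMT × (1 − (1 + r)^(−n)) / r
Monthly rate r = 0.0212/12 ≈ 0.00176667, n = 256
PV = $991.84 × (1 − (1 + 0.0212/12)^(−256)) / (0.0212/12)
PV = $991.84 × 205.789581
PV = $204,110.34

PV = PMT × (1-(1+r)^(-n))/r = $204,110.34


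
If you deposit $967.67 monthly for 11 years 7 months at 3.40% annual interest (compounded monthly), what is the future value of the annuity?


Future value of an ordinary annuity: FV = PMT × ((1 + r)^n − 1) / r
Monthly rate r = 0.034/12 ≈ 0.00283333, n = 139
FV = $967.67 × ((1 + 0.034/12)^139 − 1) / (0.034/12)
FV = $967.67 × 170.056938
FV = $164,559.00

FV = PMT × ((1+r)^n - 1)/r = $164,559.00


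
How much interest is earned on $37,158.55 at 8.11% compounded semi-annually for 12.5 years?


Compound interest earned = final amount − principal.
A = P(1 + r/n)^(nt) = $37,158.55 × (1 + 0.0811/2)^(2 × 12.5) = $100,376.63
Interest = A − P = $100,376.63 − $37,158.55 = $63,218.08

Interest = A - P = $63,218.08


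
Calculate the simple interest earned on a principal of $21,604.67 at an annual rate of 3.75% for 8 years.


Simple interest formula: I = P × r × t
I = $21,604.67 × 0.0375 × 8
I = $6,481.40

I = P × r × t = $6,481.40


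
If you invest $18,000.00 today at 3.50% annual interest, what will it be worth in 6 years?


Future value formula: FV = PV × (1 + r)^t
FV = $18,000.00 × (1 + 0.035)^6
FV = $18,000.00 × 1.2292553
FV = $22,126.60

FV = PV × (1 + r)^t = $22,126.60


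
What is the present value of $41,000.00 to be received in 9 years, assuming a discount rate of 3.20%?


Present value formula: PV = FV / (1 + r)^t
PV = $41,000.00 / (1 + 0.032)^9
PV = $41,000.00 / 1.327753
PV = $30,879.24

PV = FV / (1 + r)^t = $30,879.24


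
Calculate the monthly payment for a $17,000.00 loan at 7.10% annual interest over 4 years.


Loan payment formula: PMT = PV × r / (1 − (1 + r)^(−n))
Monthly rate r = 0.071/12 ≈ 0.00591667, n = 48 months
Denominator: 1 − (1 + 0.071/12)^(−48) = 0.246603
PMT = $17,000.00 × (0.071/12) / 0.246603
PMT = $407.88 per month

PMT = PV × r / (1-(1+r)^(-n)) = $407.88/month


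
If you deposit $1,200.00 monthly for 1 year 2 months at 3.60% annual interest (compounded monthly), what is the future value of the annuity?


Future value of an ordinary annuity: FV = PMT × ((1 + r)^n − 1) / r
Monthly rate r = 0.036/12 = 0.003, n = 14
FV = $1,200.00 × ((1 + 0.036/12)^14 − 1) / (0.036/12)
FV = $1,200.00 × 14.276303
FV = $17,131.56

FV = PMT × ((1+r)^n - 1)/r = $17,131.56


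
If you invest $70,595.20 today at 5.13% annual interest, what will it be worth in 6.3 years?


Future value formula: FV = PV × (1 + r)^t
FV = $70,595.20 × (1 + 0.0513)^6.3
FV = $70,595.20 × 1.3704967
FV = $96,750.49

FV = PV × (1 + r)^t = $96,750.49


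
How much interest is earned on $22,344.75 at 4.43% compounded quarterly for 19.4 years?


Compound interest earned = final amount − principal.
A = P(1 + r/n)^(nt) = $22,344.75 × (1 + 0.0443/4)^(4 × 19.4) = $52,524.89
Interest = A − P = $52,524.89 − $22,344.75 = $30,180.14

Interest = A - P = $30,180.14


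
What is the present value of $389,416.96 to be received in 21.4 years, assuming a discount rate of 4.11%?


Present value formula: PV = FV / (1 + r)^t
PV = $389,416.96 / (1 + 0.0411)^21.4
PV = $389,416.96 / 2.3677637
PV = $164,466.14

PV = FV / (1 + r)^t = $164,466.14


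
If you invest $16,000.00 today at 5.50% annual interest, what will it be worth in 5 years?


Future value formula: FV = PV × (1 + r)^t
FV = $16,000.00 × (1 + 0.055)^5
FV = $16,000.00 × 1.306960
FV = $20,911.36

FV = PV × (1 + r)^t = $20,911.36


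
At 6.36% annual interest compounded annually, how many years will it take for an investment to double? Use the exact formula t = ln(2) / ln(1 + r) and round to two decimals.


Doubling condition: (1 + r)^t = 2
Take ln of both sides: t × ln(1 + r) = ln(2)
t = ln(2) / ln(1 + r)
t = 0.693147 / 0.061659
t = 11.24

t = ln(2) / ln(1 + r) = 11.24 years


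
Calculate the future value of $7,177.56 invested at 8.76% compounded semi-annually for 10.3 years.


Compound interest formula: A = P(1 + r/n)^(nt)
A = $7,177.56 × (1 + 0.0876/2)^(2 × 10.3)
Growth factor: (1 + 0.0876/2)^20.6 = 2.418334
A = $7,177.56 × 2.418334
A = $17,357.74

A = P(1 + r/n)^(nt) = $17,357.74


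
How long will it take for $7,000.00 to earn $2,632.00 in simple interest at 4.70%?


Rearrange the simple interest formula for t:
I = P × r × t  ⇒  t = I / (P × r)
t = $2,632.00 / ($7,000.00 × 0.047)
t = 8

t = I/(P×r) = 8 years


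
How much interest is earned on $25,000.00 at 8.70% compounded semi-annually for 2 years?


Compound interest earned = final amount − principal.
A = P(1 + r/n)^(nt) = $25,000.00 × (1 + 0.087/2)^(2 × 2) = $29,642.16
Interest = A − P = $29,642.16 − $25,000.00 = $4,642.16

Interest = A - P = $4,642.16


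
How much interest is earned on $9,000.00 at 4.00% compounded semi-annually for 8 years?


Compound interest earned = final amount − principal.
A = P(1 + r/n)^(nt) = $9,000.00 × (1 + 0.04/2)^(2 × 8) = $12,355.07
Interest = A − P = $12,355.07 − $9,000.00 = $3,355.07

Interest = A - P = $3,355.07


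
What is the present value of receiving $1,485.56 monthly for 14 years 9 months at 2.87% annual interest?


Present value of an ordinary annuity: PV = PMT × (1 − (1 + r)^(−n)) / r
Monthly rate r = 0.0287/12 ≈ 0.00239167, n = 177
PV = $1,485.56 × (1 − (1 + 0.0287/12)^(−177)) / (0.0287/12)
PV = $1,485.56 × 144.168571
PV = $214,171.06

PV = PMT × (1-(1+r)^(-n))/r = $214,171.06


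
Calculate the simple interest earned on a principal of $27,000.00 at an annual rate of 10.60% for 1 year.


Simple interest formula: I = P × r × t
I = $27,000.00 × 0.106 × 1
I = $2,862.00

I = P × r × t = $2,862.00


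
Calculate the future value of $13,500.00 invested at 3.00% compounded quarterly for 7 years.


Compound interest formula: A = P(1 + r/n)^(nt)
A = $13,500.00 × (1 + 0.03/4)^(4 × 7)
Growth factor: (1 + 0.03/4)^28 = 1.232712
A = $13,500.00 × 1.232712
A = $16,641.61

A = P(1 + r/n)^(nt) = $16,641.61


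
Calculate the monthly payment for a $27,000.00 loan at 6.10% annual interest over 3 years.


Loan payment formula: PMT = PV × r / (1 − (1 + r)^(−n))
Monthly rate r = 0.061/12 ≈ 0.00508333, n = 36 months
Denominator: 1 − (1 + 0.061/12)^(−36) = 0.1668457
PMT = $27,000.00 × (0.061/12) / 0.1668457
PMT = $822.62 per month

PMT = PV × r / (1-(1+r)^(-n)) = $822.62/month


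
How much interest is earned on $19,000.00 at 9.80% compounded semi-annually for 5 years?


Compound interest earned = final amount − principal.
A = P(1 + r/n)^(nt) = $19,000.00 × (1 + 0.098/2)^(2 × 5) = $30,655.51
Interest = A − P = $30,655.51 − $19,000.00 = $11,655.51

Interest = A - P = $11,655.51


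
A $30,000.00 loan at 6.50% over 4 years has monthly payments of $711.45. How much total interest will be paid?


Total paid over the life of the loan = PMT × n.
Total paid = $711.45 × 48 = $34,149.60
Total interest = total paid − principal = $34,149.60 − $30,000.00 = $4,149.60

Total interest = (PMT × n) - PV = $4,149.60


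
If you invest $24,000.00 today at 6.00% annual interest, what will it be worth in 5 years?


Future value formula: FV = PV × (1 + r)^t
FV = $24,000.00 × (1 + 0.06)^5
FV = $24,000.00 × 1.3382256
FV = $32,117.41

FV = PV × (1 + r)^t = $32,117.41
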